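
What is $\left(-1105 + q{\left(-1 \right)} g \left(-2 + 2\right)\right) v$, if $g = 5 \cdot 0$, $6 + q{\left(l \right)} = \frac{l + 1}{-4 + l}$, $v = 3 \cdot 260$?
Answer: $-861900$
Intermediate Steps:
$v = 780$
$q{\left(l \right)} = -6 + \frac{1 + l}{-4 + l}$ ($q{\left(l \right)} = -6 + \frac{l + 1}{-4 + l} = -6 + \frac{1 + l}{-4 + l}$)
$g = 0$
$\left(-1105 + q{\left(-1 \right)} g \left(-2 + 2\right)\right) v = \left(-1105 + \frac{5 \left(5 - -1\right)}{-4 - 1} \cdot 0 \left(-2 + 2\right)\right) 780 = \left(-1105 + \frac{5 \left(5 + 1\right)}{-5} \cdot 0 \cdot 0\right) 780 = \left(-1105 + 5 \left(- \frac{1}{5}\right) 6 \cdot 0 \cdot 0\right) 780 = \left(-1105 + \left(-6\right) 0 \cdot 0\right) 780 = \left(-1105 + 0 \cdot 0\right) 780 = \left(-1105 + 0\right) 780 = \left(-1105\right) 780 = -861900$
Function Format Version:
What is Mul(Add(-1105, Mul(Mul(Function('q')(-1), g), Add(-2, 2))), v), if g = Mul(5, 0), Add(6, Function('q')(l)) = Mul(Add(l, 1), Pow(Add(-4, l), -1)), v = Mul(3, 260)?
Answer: -861900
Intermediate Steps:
v = 780
Function('q')(l) = Add(-6, Mul(Pow(Add(-4, l), -1), Add(1, l))) (Function('q')(l) = Add(-6, Mul(Add(l, 1), Pow(Add(-4, l), -1))) = Add(-6, Mul(Add(1, l), Pow(Add(-4, l), -1))) = Add(-6, Mul(Pow(Add(-4, l), -1), Add(1, l))))
g = 0
Mul(Add(-1105, Mul(Mul(Function('q')(-1), g), Add(-2, 2))), v) = Mul(Add(-1105, Mul(Mul(Mul(5, Pow(Add(-4, -1), -1), Add(5, Mul(-1, -1))), 0), Add(-2, 2))), 780) = Mul(Add(-1105, Mul(Mul(Mul(5, Pow(-5, -1), Add(5, 1)), 0), 0)), 780) = Mul(Add(-1105, Mul(Mul(Mul(5, Rational(-1, 5), 6), 0), 0)), 780) = Mul(Add(-1105, Mul(Mul(-6, 0), 0)), 780) = Mul(Add(-1105, Mul(0, 0)), 780) = Mul(Add(-1105, 0), 780) = Mul(-1105, 780) = -861900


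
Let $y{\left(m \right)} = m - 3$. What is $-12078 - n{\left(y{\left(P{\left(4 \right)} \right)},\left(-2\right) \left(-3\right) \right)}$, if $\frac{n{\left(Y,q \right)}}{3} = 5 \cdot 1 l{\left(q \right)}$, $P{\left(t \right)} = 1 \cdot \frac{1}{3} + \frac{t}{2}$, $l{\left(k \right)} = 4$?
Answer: $-12138$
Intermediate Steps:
$P{\left(t \right)} = \frac{1}{3} + \frac{t}{2}$ ($P{\left(t \right)} = 1 \cdot \frac{1}{3} + t \frac{1}{2} = \frac{1}{3} + \frac{t}{2}$)
$y{\left(m \right)} = -3 + m$ ($y{\left(m \right)} = m - 3 = -3 + m$)
$n{\left(Y,q \right)} = 60$ ($n{\left(Y,q \right)} = 3 \cdot 5 \cdot 1 \cdot 4 = 3 \cdot 5 \cdot 4 = 3 \cdot 20 = 60$)
$-12078 - n{\left(y{\left(P{\left(4 \right)} \right)},\left(-2\right) \left(-3\right) \right)} = -12078 - 60 = -12138$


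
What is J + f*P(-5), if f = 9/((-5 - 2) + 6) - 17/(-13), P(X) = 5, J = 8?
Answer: -396/13 ≈ -30.462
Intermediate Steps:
f = -100/13 (f = 9/(-7 + 6) - 17*(-1/13) = 9/(-1) + 17/13 = 9*(-1) + 17/13 = -9 + 17/13 = -100/13 ≈ -7.6923)
J + f*P(-5) = 8 - 100/13*5 = 8 - 500/13 = -396/13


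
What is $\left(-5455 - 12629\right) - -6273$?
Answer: $-11811$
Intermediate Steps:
$\left(-5455 - 12629\right) - -6273 = -18084 + 6273 = -11811$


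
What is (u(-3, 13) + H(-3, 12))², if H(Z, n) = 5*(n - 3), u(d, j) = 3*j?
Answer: 7056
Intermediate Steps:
H(Z, n) = -15 + 5*n (H(Z, n) = 5*(-3 + n) = -15 + 5*n)
(u(-3, 13) + H(-3, 12))² = (3*13 + (-15 + 5*12))² = (39 + (-15 + 60))² = (39 + 45)² = 84² = 7056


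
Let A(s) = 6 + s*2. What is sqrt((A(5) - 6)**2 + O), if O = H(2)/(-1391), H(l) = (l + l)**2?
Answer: 2*sqrt(48366461)/1391 ≈ 9.9994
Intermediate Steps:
H(l) = 4*l**2 (H(l) = (2*l)**2 = 4*l**2)
A(s) = 6 + 2*s
O = -16/1391 (O = (4*2**2)/(-1391) = (4*4)*(-1/1391) = 16*(-1/1391) = -16/1391 ≈ -0.011503)
sqrt((A(5) - 6)**2 + O) = sqrt(((6 + 2*5) - 6)**2 - 16/1391) = sqrt(((6 + 10) - 6)**2 - 16/1391) = sqrt((16 - 6)**2 - 16/1391) = sqrt(10**2 - 16/1391) = sqrt(100 - 16/1391) = sqrt(139084/1391) = 2*sqrt(48366461)/1391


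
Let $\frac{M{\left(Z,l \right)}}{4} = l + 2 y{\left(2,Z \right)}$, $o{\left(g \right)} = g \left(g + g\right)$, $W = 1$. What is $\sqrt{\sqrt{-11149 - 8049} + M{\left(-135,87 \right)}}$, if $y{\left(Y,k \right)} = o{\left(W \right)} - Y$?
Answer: $\sqrt{348 + i \sqrt{19198}} \approx 19.007 + 3.6448 i$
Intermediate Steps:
$o{\left(g \right)} = 2 g^{2}$ ($o{\left(g \right)} = g 2 g = 2 g^{2}$)
$y{\left(Y,k \right)} = 2 - Y$ ($y{\left(Y,k \right)} = 2 \cdot 1^{2} - Y = 2 \cdot 1 - Y = 2 - Y$)
$M{\left(Z,l \right)} = 4 l$ ($M{\left(Z,l \right)} = 4 \left(l + 2 \left(2 - 2\right)\right) = 4 \left(l + 2 \cdot 0\right) = 4 \left(l + 0\right) = 4 l$)
$\sqrt{\sqrt{-11149 - 8049} + M{\left(-135,87 \right)}} = \sqrt{\sqrt{-11149 - 8049} + 4 \cdot 87} = \sqrt{\sqrt{-19198} + 348} = \sqrt{i \sqrt{19198} + 348} = \sqrt{348 + i \sqrt{19198}}$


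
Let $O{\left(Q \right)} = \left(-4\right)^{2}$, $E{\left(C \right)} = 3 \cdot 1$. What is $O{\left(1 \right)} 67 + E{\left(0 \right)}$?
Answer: $1075$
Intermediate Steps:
$E{\left(C \right)} = 3$
$O{\left(Q \right)} = 16$
$O{\left(1 \right)} 67 + E{\left(0 \right)} = 16 \cdot 67 + 3 = 1072 + 3 = 1075$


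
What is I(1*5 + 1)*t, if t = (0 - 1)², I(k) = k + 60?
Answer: 66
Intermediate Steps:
I(k) = 60 + k
t = 1 (t = (-1)² = 1)
I(1*5 + 1)*t = (60 + (1*5 + 1))*1 = (60 + (5 + 1))*1 = (60 + 6)*1 = 66*1 = 66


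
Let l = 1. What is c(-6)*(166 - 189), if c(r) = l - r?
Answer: -161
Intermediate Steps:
c(r) = 1 - r
c(-6)*(166 - 189) = (1 - 1*(-6))*(166 - 189) = (1 + 6)*(-23) = 7*(-23) = -161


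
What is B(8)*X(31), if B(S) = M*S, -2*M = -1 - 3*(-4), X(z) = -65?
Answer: 2860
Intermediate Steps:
M = -11/2 (M = -(-1 - 3*(-4))/2 = -(-1 + 12)/2 = -1/2*11 = -11/2 ≈ -5.5000)
B(S) = -11*S/2
B(8)*X(31) = -11/2*8*(-65) = -44*(-65) = 2860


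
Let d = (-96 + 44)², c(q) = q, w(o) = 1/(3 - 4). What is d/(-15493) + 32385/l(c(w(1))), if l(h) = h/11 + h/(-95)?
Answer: -174773122787/433804 ≈ -4.0289e+5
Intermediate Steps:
w(o) = -1 (w(o) = 1/(-1) = -1)
d = 2704 (d = (-52)² = 2704)
l(h) = 84*h/1045 (l(h) = h*(1/11) + h*(-1/95) = h/11 - h/95 = 84*h/1045)
d/(-15493) + 32385/l(c(w(1))) = 2704/(-15493) + 32385/(((84/1045)*(-1))) = 2704*(-1/15493) + 32385/(-84/1045) = -2704/15493 + 32385*(-1045/84) = -2704/15493 - 11280775/28 = -174773122787/433804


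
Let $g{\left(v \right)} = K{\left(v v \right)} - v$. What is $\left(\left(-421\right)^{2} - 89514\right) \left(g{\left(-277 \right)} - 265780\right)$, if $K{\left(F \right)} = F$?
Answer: $-16560576698$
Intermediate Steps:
$g{\left(v \right)} = v^{2} - v$ ($g{\left(v \right)} = v v - v = v^{2} - v$)
$\left(\left(-421\right)^{2} - 89514\right) \left(g{\left(-277 \right)} - 265780\right) = \left(\left(-421\right)^{2} - 89514\right) \left(- 277 \left(-1 - 277\right) - 265780\right) = \left(177241 - 89514\right) \left(\left(-277\right) \left(-278\right) - 265780\right) = 87727 \left(77006 - 265780\right) = 87727 \left(-188774\right) = -16560576698$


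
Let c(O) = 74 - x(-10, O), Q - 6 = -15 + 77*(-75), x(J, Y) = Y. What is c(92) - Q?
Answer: 5766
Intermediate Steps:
Q = -5784 (Q = 6 + (-15 + 77*(-75)) = 6 + (-15 - 5775) = 6 - 5790 = -5784)
c(O) = 74 - O
c(92) - Q = (74 - 1*92) - 1*(-5784) = (74 - 92) + 5784 = -18 + 5784 = 5766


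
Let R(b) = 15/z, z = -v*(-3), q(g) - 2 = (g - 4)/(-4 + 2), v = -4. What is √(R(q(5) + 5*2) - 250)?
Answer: I*√1005/2 ≈ 15.851*I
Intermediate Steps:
q(g) = 4 - g/2 (q(g) = 2 + (g - 4)/(-4 + 2) = 2 + (-4 + g)/(-2) = 2 + (-4 + g)*(-½) = 2 + (2 - g/2) = 4 - g/2)
z = -12 (z = -1*(-4)*(-3) = 4*(-3) = -12)
R(b) = -5/4 (R(b) = 15/(-12) = 15*(-1/12) = -5/4)
√(R(q(5) + 5*2) - 250) = √(-5/4 - 250) = √(-1005/4) = I*√1005/2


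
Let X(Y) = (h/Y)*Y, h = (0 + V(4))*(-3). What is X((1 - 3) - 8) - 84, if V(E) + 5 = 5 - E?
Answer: -72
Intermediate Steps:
V(E) = -E (V(E) = -5 + (5 - E) = -E)
h = 12 (h = (0 - 1*4)*(-3) = (0 - 4)*(-3) = -4*(-3) = 12)
X(Y) = 12 (X(Y) = (12/Y)*Y = 12)
X((1 - 3) - 8) - 84 = 12 - 84 = -72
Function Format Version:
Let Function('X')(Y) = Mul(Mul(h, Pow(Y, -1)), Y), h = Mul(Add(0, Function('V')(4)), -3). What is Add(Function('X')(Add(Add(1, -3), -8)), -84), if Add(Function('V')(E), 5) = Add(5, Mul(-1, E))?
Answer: -72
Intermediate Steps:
Function('V')(E) = Mul(-1, E) (Function('V')(E) = Add(-5, Add(5, Mul(-1, E))) = Mul(-1, E))
h = 12 (h = Mul(Add(0, Mul(-1, 4)), -3) = Mul(Add(0, -4), -3) = Mul(-4, -3) = 12)
Function('X')(Y) = 12 (Function('X')(Y) = Mul(Mul(12, Pow(Y, -1)), Y) = 12)
Add(Function('X')(Add(Add(1, -3), -8)), -84) = Add(12, -84) = -72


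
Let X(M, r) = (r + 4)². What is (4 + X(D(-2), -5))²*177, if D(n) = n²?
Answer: 4425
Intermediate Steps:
X(M, r) = (4 + r)²
(4 + X(D(-2), -5))²*177 = (4 + (4 - 5)²)²*177 = (4 + (-1)²)²*177 = (4 + 1)²*177 = 5²*177 = 25*177 = 4425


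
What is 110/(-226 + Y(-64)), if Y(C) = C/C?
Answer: -22/45 ≈ -0.48889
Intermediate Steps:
Y(C) = 1
110/(-226 + Y(-64)) = 110/(-226 + 1) = 110/(-225) = 110*(-1/225) = -22/45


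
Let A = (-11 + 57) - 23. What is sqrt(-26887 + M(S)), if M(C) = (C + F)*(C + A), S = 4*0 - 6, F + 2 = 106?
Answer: I*sqrt(25221) ≈ 158.81*I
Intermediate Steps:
F = 104 (F = -2 + 106 = 104)
A = 23 (A = 46 - 23 = 23)
S = -6 (S = 0 - 6 = -6)
M(C) = (23 + C)*(104 + C) (M(C) = (C + 104)*(C + 23) = (104 + C)*(23 + C) = (23 + C)*(104 + C))
sqrt(-26887 + M(S)) = sqrt(-26887 + (2392 + (-6)**2 + 127*(-6))) = sqrt(-26887 + (2392 + 36 - 762)) = sqrt(-26887 + 1666) = sqrt(-25221) = I*sqrt(25221)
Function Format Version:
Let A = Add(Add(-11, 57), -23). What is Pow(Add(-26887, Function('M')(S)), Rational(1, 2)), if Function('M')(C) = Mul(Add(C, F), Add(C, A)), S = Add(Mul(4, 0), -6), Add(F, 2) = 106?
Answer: Mul(I, Pow(25221, Rational(1, 2))) ≈ Mul(158.81, I)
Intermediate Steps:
F = 104 (F = Add(-2, 106) = 104)
A = 23 (A = Add(46, -23) = 23)
S = -6 (S = Add(0, -6) = -6)
Function('M')(C) = Mul(Add(23, C), Add(104, C)) (Function('M')(C) = Mul(Add(C, 104), Add(C, 23)) = Mul(Add(104, C), Add(23, C)) = Mul(Add(23, C), Add(104, C)))
Pow(Add(-26887, Function('M')(S)), Rational(1, 2)) = Pow(Add(-26887, Add(2392, Pow(-6, 2), Mul(127, -6))), Rational(1, 2)) = Pow(Add(-26887, Add(2392, 36, -762)), Rational(1, 2)) = Pow(Add(-26887, 1666), Rational(1, 2)) = Pow(-25221, Rational(1, 2)) = Mul(I, Pow(25221, Rational(1, 2)))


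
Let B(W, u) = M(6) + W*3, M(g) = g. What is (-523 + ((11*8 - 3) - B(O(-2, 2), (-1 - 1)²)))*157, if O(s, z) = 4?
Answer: -71592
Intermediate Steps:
B(W, u) = 6 + 3*W (B(W, u) = 6 + W*3 = 6 + 3*W)
(-523 + ((11*8 - 3) - B(O(-2, 2), (-1 - 1)²)))*157 = (-523 + ((11*8 - 3) - (6 + 3*4)))*157 = (-523 + ((88 - 3) - (6 + 12)))*157 = (-523 + (85 - 1*18))*157 = (-523 + (85 - 18))*157 = (-523 + 67)*157 = -456*157 = -71592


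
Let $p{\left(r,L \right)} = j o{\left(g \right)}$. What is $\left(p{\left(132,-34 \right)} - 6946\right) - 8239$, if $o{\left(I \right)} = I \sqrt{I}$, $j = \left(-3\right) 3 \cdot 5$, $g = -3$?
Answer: $-15185 + 135 i \sqrt{3} \approx -15185.0 + 233.83 i$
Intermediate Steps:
$j = -45$ ($j = \left(-9\right) 5 = -45$)
$o{\left(I \right)} = I^{\frac{3}{2}}$
$p{\left(r,L \right)} = 135 i \sqrt{3}$ ($p{\left(r,L \right)} = - 45 \left(-3\right)^{\frac{3}{2}} = - 45 \left(- 3 i \sqrt{3}\right) = 135 i \sqrt{3}$)
$\left(p{\left(132,-34 \right)} - 6946\right) - 8239 = \left(135 i \sqrt{3} - 6946\right) - 8239 = \left(-6946 + 135 i \sqrt{3}\right) - 8239 = -15185 + 135 i \sqrt{3}$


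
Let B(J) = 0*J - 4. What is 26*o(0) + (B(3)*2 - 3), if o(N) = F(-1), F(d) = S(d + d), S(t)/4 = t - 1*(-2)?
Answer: -11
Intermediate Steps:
S(t) = 8 + 4*t (S(t) = 4*(t - 1*(-2)) = 4*(t + 2) = 4*(2 + t) = 8 + 4*t)
F(d) = 8 + 8*d (F(d) = 8 + 4*(d + d) = 8 + 4*(2*d) = 8 + 8*d)
B(J) = -4 (B(J) = 0 - 4 = -4)
o(N) = 0 (o(N) = 8 + 8*(-1) = 8 - 8 = 0)
26*o(0) + (B(3)*2 - 3) = 26*0 + (-4*2 - 3) = 0 + (-8 - 3) = 0 - 11 = -11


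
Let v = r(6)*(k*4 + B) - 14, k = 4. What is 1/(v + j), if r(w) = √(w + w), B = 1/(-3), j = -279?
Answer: -879/248711 - 94*√3/248711 ≈ -0.0041889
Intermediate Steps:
B = -⅓ ≈ -0.33333
r(w) = √2*√w (r(w) = √(2*w) = √2*√w)
v = -14 + 94*√3/3 (v = (√2*√6)*(4*4 - ⅓) - 14 = (2*√3)*(16 - ⅓) - 14 = (2*√3)*(47/3) - 14 = 94*√3/3 - 14 = -14 + 94*√3/3 ≈ 40.271)
1/(v + j) = 1/((-14 + 94*√3/3) - 279) = 1/(-293 + 94*√3/3)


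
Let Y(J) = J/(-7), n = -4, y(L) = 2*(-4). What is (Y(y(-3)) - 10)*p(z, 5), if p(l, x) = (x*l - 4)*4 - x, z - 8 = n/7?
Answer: -55366/49 ≈ -1129.9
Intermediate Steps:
y(L) = -8
Y(J) = -J/7 (Y(J) = J*(-⅐) = -J/7)
z = 52/7 (z = 8 - 4/7 = 52/7 ≈ 7.4286)
p(l, x) = -16 - x + 4*l*x (p(l, x) = (l*x - 4)*4 - x = (-4 + l*x)*4 - x = (-16 + 4*l*x) - x = -16 - x + 4*l*x)
(Y(y(-3)) - 10)*p(z, 5) = (-⅐*(-8) - 10)*(-16 - 1*5 + 4*(52/7)*5) = (8/7 - 10)*(-16 - 5 + 1040/7) = -62/7*893/7 = -55366/49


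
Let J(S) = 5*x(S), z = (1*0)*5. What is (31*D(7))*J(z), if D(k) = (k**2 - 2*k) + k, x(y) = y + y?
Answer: 0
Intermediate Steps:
x(y) = 2*y
D(k) = k**2 - k
z = 0 (z = 0*5 = 0)
J(S) = 10*S (J(S) = 5*(2*S) = 10*S)
(31*D(7))*J(z) = (31*(7*(-1 + 7)))*(10*0) = (31*(7*6))*0 = (31*42)*0 = 1302*0 = 0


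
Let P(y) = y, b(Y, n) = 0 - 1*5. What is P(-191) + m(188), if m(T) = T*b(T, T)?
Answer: -1131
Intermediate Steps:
b(Y, n) = -5 (b(Y, n) = 0 - 5 = -5)
m(T) = -5*T (m(T) = T*(-5) = -5*T)
P(-191) + m(188) = -191 - 5*188 = -191 - 940 = -1131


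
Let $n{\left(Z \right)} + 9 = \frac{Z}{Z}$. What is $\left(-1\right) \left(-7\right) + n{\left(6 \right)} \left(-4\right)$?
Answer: $39$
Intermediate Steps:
$n{\left(Z \right)} = -8$ ($n{\left(Z \right)} = -9 + \frac{Z}{Z} = -9 + 1 = -8$)
$\left(-1\right) \left(-7\right) + n{\left(6 \right)} \left(-4\right) = \left(-1\right) \left(-7\right) - -32 = 7 + 32 = 39$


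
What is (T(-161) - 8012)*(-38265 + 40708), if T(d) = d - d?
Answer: -19573316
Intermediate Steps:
T(d) = 0
(T(-161) - 8012)*(-38265 + 40708) = (0 - 8012)*(-38265 + 40708) = -8012*2443 = -19573316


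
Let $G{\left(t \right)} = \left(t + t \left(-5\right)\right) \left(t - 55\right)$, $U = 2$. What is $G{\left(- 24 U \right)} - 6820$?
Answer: $-26596$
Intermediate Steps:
$G{\left(t \right)} = - 4 t \left(-55 + t\right)$ ($G{\left(t \right)} = \left(t - 5 t\right) \left(-55 + t\right) = - 4 t \left(-55 + t\right)$)
$G{\left(- 24 U \right)} - 6820 = 4 \left(\left(-24\right) 2\right) \left(55 - \left(-24\right) 2\right) - 6820 = 4 \left(-48\right) \left(55 - -48\right) - 6820 = 4 \left(-48\right) \left(55 + 48\right) - 6820 = 4 \left(-48\right) 103 - 6820 = -19776 - 6820 = -26596$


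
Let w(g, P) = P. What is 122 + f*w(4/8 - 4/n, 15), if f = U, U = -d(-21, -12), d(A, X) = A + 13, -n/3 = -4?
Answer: 242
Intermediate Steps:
n = 12 (n = -3*(-4) = 12)
d(A, X) = 13 + A
U = 8 (U = -(13 - 21) = -1*(-8) = 8)
f = 8
122 + f*w(4/8 - 4/n, 15) = 122 + 8*15 = 122 + 120 = 242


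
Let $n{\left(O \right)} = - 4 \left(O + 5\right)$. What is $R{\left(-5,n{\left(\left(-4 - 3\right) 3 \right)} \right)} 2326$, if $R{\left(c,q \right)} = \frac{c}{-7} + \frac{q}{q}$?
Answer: $\frac{27912}{7} \approx 3987.4$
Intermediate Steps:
$n{\left(O \right)} = -20 - 4 O$ ($n{\left(O \right)} = - 4 \left(5 + O\right) = -20 - 4 O$)
$R{\left(c,q \right)} = 1 - \frac{c}{7}$ ($R{\left(c,q \right)} = c \left(- \frac{1}{7}\right) + 1 = - \frac{c}{7} + 1 = 1 - \frac{c}{7}$)
$R{\left(-5,n{\left(\left(-4 - 3\right) 3 \right)} \right)} 2326 = \left(1 - - \frac{5}{7}\right) 2326 = \left(1 + \frac{5}{7}\right) 2326 = \frac{12}{7} \cdot 2326 = \frac{27912}{7}$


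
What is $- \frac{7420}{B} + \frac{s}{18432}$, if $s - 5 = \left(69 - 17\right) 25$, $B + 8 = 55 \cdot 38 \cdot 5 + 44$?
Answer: $- \frac{976835}{1533952} \approx -0.63681$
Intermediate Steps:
$B = 10486$ ($B = -8 + \left(55 \cdot 38 \cdot 5 + 44\right) = -8 + \left(55 \cdot 190 + 44\right) = -8 + \left(10450 + 44\right) = -8 + 10494 = 10486$)
$s = 1305$ ($s = 5 + \left(69 - 17\right) 25 = 5 + 52 \cdot 25 = 5 + 1300 = 1305$)
$- \frac{7420}{B} + \frac{s}{18432} = - \frac{7420}{10486} + \frac{1305}{18432} = \left(-7420\right) \frac{1}{10486} + 1305 \cdot \frac{1}{18432} = - \frac{530}{749} + \frac{145}{2048} = - \frac{976835}{1533952}$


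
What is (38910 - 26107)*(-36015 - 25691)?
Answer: -790021918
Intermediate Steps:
(38910 - 26107)*(-36015 - 25691) = 12803*(-61706) = -790021918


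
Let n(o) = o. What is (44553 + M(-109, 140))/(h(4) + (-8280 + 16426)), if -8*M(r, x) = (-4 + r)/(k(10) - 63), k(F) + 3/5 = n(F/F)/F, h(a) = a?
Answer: 22632811/4140200 ≈ 5.4666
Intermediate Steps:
k(F) = -⅗ + 1/F (k(F) = -⅗ + (F/F)/F = -⅗ + 1/F)
M(r, x) = -1/127 + r/508 (M(r, x) = -(-4 + r)/(8*((-⅗ + 1/10) - 63)) = -(-4 + r)/(8*((-⅗ + ⅒) - 63)) = -(-4 + r)/(8*(-½ - 63)) = -(-4 + r)/(8*(-127/2)) = -(-4 + r)*(-2)/(8*127) = -(8/127 - 2*r/127)/8 = -1/127 + r/508)
(44553 + M(-109, 140))/(h(4) + (-8280 + 16426)) = (44553 + (-1/127 + (1/508)*(-109)))/(4 + (-8280 + 16426)) = (44553 + (-1/127 - 109/508))/(4 + 8146) = (44553 - 113/508)/8150 = (22632811/508)*(1/8150) = 22632811/4140200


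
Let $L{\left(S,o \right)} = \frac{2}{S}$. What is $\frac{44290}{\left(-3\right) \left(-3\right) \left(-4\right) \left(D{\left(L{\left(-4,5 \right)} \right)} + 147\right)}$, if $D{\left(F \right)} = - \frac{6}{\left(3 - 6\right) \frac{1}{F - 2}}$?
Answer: $- \frac{22145}{2556} \approx -8.6639$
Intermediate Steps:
$D{\left(F \right)} = -4 + 2 F$ ($D{\left(F \right)} = - \frac{6}{\left(-3\right) \frac{1}{-2 + F}} = - 6 \left(\frac{2}{3} - \frac{F}{3}\right) = -4 + 2 F$)
$\frac{44290}{\left(-3\right) \left(-3\right) \left(-4\right) \left(D{\left(L{\left(-4,5 \right)} \right)} + 147\right)} = \frac{44290}{\left(-3\right) \left(-3\right) \left(-4\right) \left(\left(-4 + 2 \frac{2}{-4}\right) + 147\right)} = \frac{44290}{9 \left(-4\right) \left(\left(-4 + 2 \cdot 2 \left(- \frac{1}{4}\right)\right) + 147\right)} = \frac{44290}{\left(-36\right) \left(\left(-4 + 2 \left(- \frac{1}{2}\right)\right) + 147\right)} = \frac{44290}{\left(-36\right) \left(\left(-4 - 1\right) + 147\right)} = \frac{44290}{\left(-36\right) \left(-5 + 147\right)} = \frac{44290}{\left(-36\right) 142} = \frac{44290}{-5112} = 44290 \left(- \frac{1}{5112}\right) = - \frac{22145}{2556}$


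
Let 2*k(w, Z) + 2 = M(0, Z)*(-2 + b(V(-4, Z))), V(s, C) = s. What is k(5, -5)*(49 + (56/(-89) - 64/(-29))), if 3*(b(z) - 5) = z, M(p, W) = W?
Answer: -4046771/15486 ≈ -261.32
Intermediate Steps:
b(z) = 5 + z/3
k(w, Z) = -1 + 5*Z/6 (k(w, Z) = -1 + (Z*(-2 + (5 + (⅓)*(-4))))/2 = -1 + (Z*(-2 + (5 - 4/3)))/2 = -1 + (Z*(-2 + 11/3))/2 = -1 + (Z*(5/3))/2 = -1 + (5*Z/3)/2 = -1 + 5*Z/6)
k(5, -5)*(49 + (56/(-89) - 64/(-29))) = (-1 + (⅚)*(-5))*(49 + (56/(-89) - 64/(-29))) = (-1 - 25/6)*(49 + (56*(-1/89) - 64*(-1/29))) = -31*(49 + (-56/89 + 64/29))/6 = -31*(49 + 4072/2581)/6 = -31/6*130541/2581 = -4046771/15486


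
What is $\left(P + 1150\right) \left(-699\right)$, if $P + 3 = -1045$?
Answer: $-71298$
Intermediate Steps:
$P = -1048$ ($P = -3 - 1045 = -1048$)
$\left(P + 1150\right) \left(-699\right) = \left(-1048 + 1150\right) \left(-699\right) = 102 \left(-699\right) = -71298$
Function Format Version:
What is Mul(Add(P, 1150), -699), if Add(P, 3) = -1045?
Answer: -71298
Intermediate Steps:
P = -1048 (P = Add(-3, -1045) = -1048)
Mul(Add(P, 1150), -699) = Mul(Add(-1048, 1150), -699) = Mul(102, -699) = -71298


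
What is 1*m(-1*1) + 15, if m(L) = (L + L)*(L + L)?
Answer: 19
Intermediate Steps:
m(L) = 4*L**2 (m(L) = (2*L)*(2*L) = 4*L**2)
1*m(-1*1) + 15 = 1*(4*(-1*1)**2) + 15 = 1*(4*(-1)**2) + 15 = 1*(4*1) + 15 = 1*4 + 15 = 4 + 15 = 19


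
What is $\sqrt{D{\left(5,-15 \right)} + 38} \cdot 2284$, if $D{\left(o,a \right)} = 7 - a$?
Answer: $4568 \sqrt{15} \approx 17692.0$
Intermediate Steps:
$\sqrt{D{\left(5,-15 \right)} + 38} \cdot 2284 = \sqrt{\left(7 - -15\right) + 38} \cdot 2284 = \sqrt{\left(7 + 15\right) + 38} \cdot 2284 = \sqrt{22 + 38} \cdot 2284 = \sqrt{60} \cdot 2284 = 2 \sqrt{15} \cdot 2284 = 4568 \sqrt{15}$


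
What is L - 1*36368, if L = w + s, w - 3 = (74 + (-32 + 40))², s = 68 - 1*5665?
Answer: -35238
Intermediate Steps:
s = -5597 (s = 68 - 5665 = -5597)
w = 6727 (w = 3 + (74 + (-32 + 40))² = 3 + (74 + 8)² = 3 + 82² = 3 + 6724 = 6727)
L = 1130 (L = 6727 - 5597 = 1130)
L - 1*36368 = 1130 - 1*36368 = 1130 - 36368 = -35238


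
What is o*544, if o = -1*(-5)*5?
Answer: 13600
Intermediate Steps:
o = 25 (o = 5*5 = 25)
o*544 = 25*544 = 13600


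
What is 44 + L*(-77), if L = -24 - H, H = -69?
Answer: -3421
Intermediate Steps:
L = 45 (L = -24 - 1*(-69) = -24 + 69 = 45)
44 + L*(-77) = 44 + 45*(-77) = 44 - 3465 = -3421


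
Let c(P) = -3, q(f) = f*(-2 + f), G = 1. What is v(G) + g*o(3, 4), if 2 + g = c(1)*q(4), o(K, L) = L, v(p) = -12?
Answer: -116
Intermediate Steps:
g = -26 (g = -2 - 12*(-2 + 4) = -2 - 12*2 = -2 - 3*8 = -2 - 24 = -26)
v(G) + g*o(3, 4) = -12 - 26*4 = -12 - 104 = -116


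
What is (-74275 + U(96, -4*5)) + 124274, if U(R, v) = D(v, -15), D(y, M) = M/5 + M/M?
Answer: 49997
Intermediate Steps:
D(y, M) = 1 + M/5 (D(y, M) = M*(⅕) + 1 = M/5 + 1 = 1 + M/5)
U(R, v) = -2 (U(R, v) = 1 + (⅕)*(-15) = 1 - 3 = -2)
(-74275 + U(96, -4*5)) + 124274 = (-74275 - 2) + 124274 = -74277 + 124274 = 49997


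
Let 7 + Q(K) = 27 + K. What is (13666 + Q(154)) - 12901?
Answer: 939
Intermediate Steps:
Q(K) = 20 + K (Q(K) = -7 + (27 + K) = 20 + K)
(13666 + Q(154)) - 12901 = (13666 + (20 + 154)) - 12901 = (13666 + 174) - 12901 = 13840 - 12901 = 939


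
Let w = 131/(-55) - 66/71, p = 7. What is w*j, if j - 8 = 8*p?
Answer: -827584/3905 ≈ -211.93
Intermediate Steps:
j = 64 (j = 8 + 8*7 = 8 + 56 = 64)
w = -12931/3905 (w = 131*(-1/55) - 66*1/71 = -131/55 - 66/71 = -12931/3905 ≈ -3.3114)
w*j = -12931/3905*64 = -827584/3905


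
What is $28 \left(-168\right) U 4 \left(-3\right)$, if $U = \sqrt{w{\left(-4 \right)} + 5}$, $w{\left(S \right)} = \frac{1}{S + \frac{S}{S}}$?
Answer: $18816 \sqrt{42} \approx 1.2194 \cdot 10^{5}$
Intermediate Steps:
$w{\left(S \right)} = \frac{1}{1 + S}$ ($w{\left(S \right)} = \frac{1}{S + 1} = \frac{1}{1 + S}$)
$U = \frac{\sqrt{42}}{3}$ ($U = \sqrt{\frac{1}{1 - 4} + 5} = \sqrt{\frac{1}{-3} + 5} = \sqrt{- \frac{1}{3} + 5} = \sqrt{\frac{14}{3}} = \frac{\sqrt{42}}{3} \approx 2.1602$)
$28 \left(-168\right) U 4 \left(-3\right) = 28 \left(-168\right) \frac{\sqrt{42}}{3} \cdot 4 \left(-3\right) = - 4704 \frac{4 \sqrt{42}}{3} \left(-3\right) = - 4704 \left(- 4 \sqrt{42}\right) = 18816 \sqrt{42}$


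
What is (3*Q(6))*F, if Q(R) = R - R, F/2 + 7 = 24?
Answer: 0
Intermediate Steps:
F = 34 (F = -14 + 2*24 = -14 + 48 = 34)
Q(R) = 0
(3*Q(6))*F = (3*0)*34 = 0*34 = 0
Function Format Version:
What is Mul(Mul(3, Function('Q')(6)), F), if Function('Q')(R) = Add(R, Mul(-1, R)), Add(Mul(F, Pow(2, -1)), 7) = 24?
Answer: 0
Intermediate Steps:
F = 34 (F = Add(-14, Mul(2, 24)) = Add(-14, 48) = 34)
Function('Q')(R) = 0
Mul(Mul(3, Function('Q')(6)), F) = Mul(Mul(3, 0), 34) = Mul(0, 34) = 0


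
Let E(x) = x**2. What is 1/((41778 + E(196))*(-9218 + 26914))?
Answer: 1/1419113024 ≈ 7.0467e-10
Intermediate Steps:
1/((41778 + E(196))*(-9218 + 26914)) = 1/((41778 + 196**2)*(-9218 + 26914)) = 1/((41778 + 38416)*17696) = 1/(80194*17696) = 1/1419113024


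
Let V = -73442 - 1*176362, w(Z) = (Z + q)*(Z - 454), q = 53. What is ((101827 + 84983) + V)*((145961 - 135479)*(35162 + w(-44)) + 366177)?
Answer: -20281166307378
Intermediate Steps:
w(Z) = (-454 + Z)*(53 + Z) (w(Z) = (Z + 53)*(Z - 454) = (53 + Z)*(-454 + Z) = (-454 + Z)*(53 + Z))
V = -249804 (V = -73442 - 176362 = -249804)
((101827 + 84983) + V)*((145961 - 135479)*(35162 + w(-44)) + 366177) = ((101827 + 84983) - 249804)*((145961 - 135479)*(35162 + (-24062 + (-44)² - 401*(-44))) + 366177) = (186810 - 249804)*(10482*(35162 + (-24062 + 1936 + 17644)) + 366177) = -62994*(10482*(35162 - 4482) + 366177) = -62994*(10482*30680 + 366177) = -62994*(321587760 + 366177) = -62994*321953937 = -20281166307378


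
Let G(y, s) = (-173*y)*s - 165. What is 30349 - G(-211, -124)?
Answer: 4556886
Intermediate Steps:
G(y, s) = -165 - 173*s*y (G(y, s) = -173*s*y - 165 = -165 - 173*s*y)
30349 - G(-211, -124) = 30349 - (-165 - 173*(-124)*(-211)) = 30349 - (-165 - 4526372) = 30349 - 1*(-4526537) = 30349 + 4526537 = 4556886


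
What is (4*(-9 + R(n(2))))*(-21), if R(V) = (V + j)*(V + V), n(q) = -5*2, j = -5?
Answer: -24444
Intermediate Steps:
n(q) = -10
R(V) = 2*V*(-5 + V) (R(V) = (V - 5)*(V + V) = (-5 + V)*(2*V) = 2*V*(-5 + V))
(4*(-9 + R(n(2))))*(-21) = (4*(-9 + 2*(-10)*(-5 - 10)))*(-21) = (4*(-9 + 2*(-10)*(-15)))*(-21) = (4*(-9 + 300))*(-21) = (4*291)*(-21) = 1164*(-21) = -24444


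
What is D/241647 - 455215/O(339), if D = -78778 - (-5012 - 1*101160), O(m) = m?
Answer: -12221339171/9102037 ≈ -1342.7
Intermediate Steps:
D = 27394 (D = -78778 - (-5012 - 101160) = -78778 - 1*(-106172) = -78778 + 106172 = 27394)
D/241647 - 455215/O(339) = 27394/241647 - 455215/339 = -12221339171/9102037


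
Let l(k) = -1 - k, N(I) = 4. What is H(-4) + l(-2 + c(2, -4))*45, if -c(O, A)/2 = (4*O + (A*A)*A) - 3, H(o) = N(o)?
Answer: -5261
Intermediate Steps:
H(o) = 4
c(O, A) = 6 - 8*O - 2*A³ (c(O, A) = -2*((4*O + (A*A)*A) - 3) = -2*((4*O + A²*A) - 3) = -2*((4*O + A³) - 3) = -2*((A³ + 4*O) - 3) = -2*(-3 + A³ + 4*O) = 6 - 8*O - 2*A³)
H(-4) + l(-2 + c(2, -4))*45 = 4 + (-1 - (-2 + (6 - 8*2 - 2*(-4)³)))*45 = 4 + (-1 - (-2 + (6 - 16 - 2*(-64))))*45 = 4 + (-1 - (-2 + (6 - 16 + 128)))*45 = 4 + (-1 - (-2 + 118))*45 = 4 + (-1 - 1*116)*45 = 4 + (-1 - 116)*45 = 4 - 117*45 = 4 - 5265 = -5261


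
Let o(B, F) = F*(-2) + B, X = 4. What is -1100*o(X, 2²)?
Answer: 4400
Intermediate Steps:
o(B, F) = B - 2*F (o(B, F) = -2*F + B = B - 2*F)
-1100*o(X, 2²) = -1100*(4 - 2*2²) = -1100*(4 - 2*4) = -1100*(4 - 8) = -1100*(-4) = 4400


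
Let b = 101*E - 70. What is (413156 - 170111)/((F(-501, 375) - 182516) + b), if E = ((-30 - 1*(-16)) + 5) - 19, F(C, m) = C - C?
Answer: -243045/185414 ≈ -1.3108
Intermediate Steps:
F(C, m) = 0
E = -28 (E = ((-30 + 16) + 5) - 19 = (-14 + 5) - 19 = -9 - 19 = -28)
b = -2898 (b = 101*(-28) - 70 = -2828 - 70 = -2898)
(413156 - 170111)/((F(-501, 375) - 182516) + b) = (413156 - 170111)/((0 - 182516) - 2898) = 243045/(-182516 - 2898) = 243045/(-185414) = 243045*(-1/185414) = -243045/185414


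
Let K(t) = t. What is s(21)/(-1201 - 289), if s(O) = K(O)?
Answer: -21/1490 ≈ -0.014094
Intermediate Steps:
s(O) = O
s(21)/(-1201 - 289) = 21/(-1201 - 289) = 21/(-1490) = -1/1490*21 = -21/1490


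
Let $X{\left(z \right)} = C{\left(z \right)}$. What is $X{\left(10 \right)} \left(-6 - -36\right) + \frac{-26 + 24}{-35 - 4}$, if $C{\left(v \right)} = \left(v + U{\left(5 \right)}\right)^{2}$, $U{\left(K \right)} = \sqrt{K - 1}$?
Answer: $\frac{168482}{39} \approx 4320.1$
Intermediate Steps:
$U{\left(K \right)} = \sqrt{-1 + K}$
$C{\left(v \right)} = \left(2 + v\right)^{2}$ ($C{\left(v \right)} = \left(v + \sqrt{-1 + 5}\right)^{2} = \left(v + \sqrt{4}\right)^{2} = \left(v + 2\right)^{2} = \left(2 + v\right)^{2}$)
$X{\left(z \right)} = \left(2 + z\right)^{2}$
$X{\left(10 \right)} \left(-6 - -36\right) + \frac{-26 + 24}{-35 - 4} = \left(2 + 10\right)^{2} \left(-6 - -36\right) + \frac{-26 + 24}{-35 - 4} = 12^{2} \left(-6 + 36\right) - \frac{2}{-39} = 144 \cdot 30 - - \frac{2}{39} = 4320 + \frac{2}{39} = \frac{168482}{39}$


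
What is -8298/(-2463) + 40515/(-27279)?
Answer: 14063633/7465353 ≈ 1.8839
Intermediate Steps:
-8298/(-2463) + 40515/(-27279) = -8298*(-1/2463) + 40515*(-1/27279) = 2766/821 - 13505/9093 = 14063633/7465353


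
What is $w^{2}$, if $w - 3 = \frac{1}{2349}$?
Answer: $\frac{49674304}{5517801} \approx 9.0025$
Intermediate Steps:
$w = \frac{7048}{2349}$ ($w = 3 + \frac{1}{2349} = \frac{7048}{2349} \approx 3.0004$)
$w^{2} = \left(\frac{7048}{2349}\right)^{2} = \frac{49674304}{5517801}$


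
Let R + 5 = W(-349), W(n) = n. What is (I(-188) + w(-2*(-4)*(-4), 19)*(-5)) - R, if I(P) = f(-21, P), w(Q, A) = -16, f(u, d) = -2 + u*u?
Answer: 873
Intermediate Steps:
f(u, d) = -2 + u**2
R = -354 (R = -5 - 349 = -354)
I(P) = 439 (I(P) = -2 + (-21)**2 = -2 + 441 = 439)
(I(-188) + w(-2*(-4)*(-4), 19)*(-5)) - R = (439 - 16*(-5)) - 1*(-354) = (439 + 80) + 354 = 519 + 354 = 873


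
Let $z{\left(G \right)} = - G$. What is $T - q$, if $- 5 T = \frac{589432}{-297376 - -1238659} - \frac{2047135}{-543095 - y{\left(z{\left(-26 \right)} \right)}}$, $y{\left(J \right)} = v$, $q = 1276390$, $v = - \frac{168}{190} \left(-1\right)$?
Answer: $- \frac{44276775812884552459}{34689041215605} \approx -1.2764 \cdot 10^{6}$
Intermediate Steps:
$v = \frac{84}{95}$ ($v = \left(-168\right) \frac{1}{190} \left(-1\right) = \left(- \frac{84}{95}\right) \left(-1\right) = \frac{84}{95} \approx 0.88421$)
$y{\left(J \right)} = \frac{84}{95}$
$T = - \frac{30495698486509}{34689041215605}$ ($T = - \frac{\frac{589432}{-297376 - -1238659} - \frac{2047135}{-543095 - \frac{84}{95}}}{5} = - \frac{\frac{589432}{-297376 + 1238659} - \frac{2047135}{-543095 - \frac{84}{95}}}{5} = - \frac{\frac{589432}{941283} - \frac{2047135}{- \frac{51594109}{95}}}{5} = - \frac{589432 \cdot \frac{1}{941283} - - \frac{194477825}{51594109}}{5} = - \frac{\frac{589432}{941283} + \frac{194477825}{51594109}}{5} = \left(- \frac{1}{5}\right) \frac{30495698486509}{6937808243121} = - \frac{30495698486509}{34689041215605} \approx -0.87912$)
$T - q = - \frac{30495698486509}{34689041215605} - 1276390 = - \frac{44276775812884552459}{34689041215605}$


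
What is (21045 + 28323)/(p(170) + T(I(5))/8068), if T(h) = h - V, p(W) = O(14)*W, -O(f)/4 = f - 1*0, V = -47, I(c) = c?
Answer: -33191752/6400609 ≈ -5.1857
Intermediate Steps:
O(f) = -4*f (O(f) = -4*(f - 1*0) = -4*(f + 0) = -4*f)
p(W) = -56*W (p(W) = (-4*14)*W = -56*W)
T(h) = 47 + h (T(h) = h - 1*(-47) = h + 47 = 47 + h)
(21045 + 28323)/(p(170) + T(I(5))/8068) = (21045 + 28323)/(-56*170 + (47 + 5)/8068) = 49368/(-9520 + 52*(1/8068)) = 49368/(-9520 + 13/2017) = 49368/(-19201827/2017) = 49368*(-2017/19201827) = -33191752/6400609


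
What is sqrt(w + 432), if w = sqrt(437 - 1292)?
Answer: sqrt(432 + 3*I*sqrt(95)) ≈ 20.797 + 0.70301*I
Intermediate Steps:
w = 3*I*sqrt(95) (w = sqrt(-855) = 3*I*sqrt(95) ≈ 29.24*I)
sqrt(w + 432) = sqrt(3*I*sqrt(95) + 432) = sqrt(432 + 3*I*sqrt(95))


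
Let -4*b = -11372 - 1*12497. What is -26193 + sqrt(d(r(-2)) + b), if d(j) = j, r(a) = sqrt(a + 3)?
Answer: -26193 + sqrt(23873)/2 ≈ -26116.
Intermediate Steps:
r(a) = sqrt(3 + a)
b = 23869/4 (b = -(-11372 - 1*12497)/4 = -(-11372 - 12497)/4 = -1/4*(-23869) = 23869/4 ≈ 5967.3)
-26193 + sqrt(d(r(-2)) + b) = -26193 + sqrt(sqrt(3 - 2) + 23869/4) = -26193 + sqrt(sqrt(1) + 23869/4) = -26193 + sqrt(1 + 23869/4) = -26193 + sqrt(23873/4) = -26193 + sqrt(23873)/2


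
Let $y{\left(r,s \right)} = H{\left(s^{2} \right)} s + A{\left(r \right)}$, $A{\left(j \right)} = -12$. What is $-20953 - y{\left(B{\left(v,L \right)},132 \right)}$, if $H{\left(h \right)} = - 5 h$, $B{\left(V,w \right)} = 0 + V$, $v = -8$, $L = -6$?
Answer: $11478899$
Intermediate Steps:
$B{\left(V,w \right)} = V$
$y{\left(r,s \right)} = -12 - 5 s^{3}$ ($y{\left(r,s \right)} = - 5 s^{2} s - 12 = - 5 s^{3} - 12 = -12 - 5 s^{3}$)
$-20953 - y{\left(B{\left(v,L \right)},132 \right)} = -20953 - \left(-12 - 5 \cdot 132^{3}\right) = -20953 - \left(-12 - 11499840\right) = -20953 - -11499852 = -20953 + 11499852 = 11478899$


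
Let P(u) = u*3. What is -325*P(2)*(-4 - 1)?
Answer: 9750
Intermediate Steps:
P(u) = 3*u
-325*P(2)*(-4 - 1) = -325*3*2*(-4 - 1) = -1950*(-5) = -325*(-30) = 9750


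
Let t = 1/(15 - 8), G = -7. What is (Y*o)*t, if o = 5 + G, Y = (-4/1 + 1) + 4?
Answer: -2/7 ≈ -0.28571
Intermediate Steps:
Y = 1 (Y = (-4*1 + 1) + 4 = (-4 + 1) + 4 = -3 + 4 = 1)
t = ⅐ (t = 1/7 = ⅐ ≈ 0.14286)
o = -2 (o = 5 - 7 = -2)
(Y*o)*t = (1*(-2))*(⅐) = -2*⅐ = -2/7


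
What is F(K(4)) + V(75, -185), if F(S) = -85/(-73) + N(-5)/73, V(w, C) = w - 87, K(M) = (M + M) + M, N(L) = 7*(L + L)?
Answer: -861/73 ≈ -11.795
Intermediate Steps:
N(L) = 14*L (N(L) = 7*(2*L) = 14*L)
K(M) = 3*M (K(M) = 2*M + M = 3*M)
V(w, C) = -87 + w
F(S) = 15/73 (F(S) = -85/(-73) + (14*(-5))/73 = -85*(-1/73) - 70*1/73 = 85/73 - 70/73 = 15/73)
F(K(4)) + V(75, -185) = 15/73 + (-87 + 75) = 15/73 - 12 = -861/73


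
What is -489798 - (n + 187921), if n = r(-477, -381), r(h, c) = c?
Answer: -677338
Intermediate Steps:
n = -381
-489798 - (n + 187921) = -489798 - (-381 + 187921) = -489798 - 1*187540 = -489798 - 187540 = -677338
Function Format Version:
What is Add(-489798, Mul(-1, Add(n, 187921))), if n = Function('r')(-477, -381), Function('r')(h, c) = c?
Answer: -677338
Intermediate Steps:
n = -381
Add(-489798, Mul(-1, Add(n, 187921))) = Add(-489798, Mul(-1, Add(-381, 187921))) = Add(-489798, Mul(-1, 187540)) = Add(-489798, -187540) = -677338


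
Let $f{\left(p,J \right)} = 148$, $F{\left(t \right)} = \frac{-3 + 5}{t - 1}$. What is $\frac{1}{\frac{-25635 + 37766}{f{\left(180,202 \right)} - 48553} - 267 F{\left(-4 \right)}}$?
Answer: $\frac{6915}{736789} \approx 0.0093853$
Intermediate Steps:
$F{\left(t \right)} = \frac{2}{-1 + t}$
$\frac{1}{\frac{-25635 + 37766}{f{\left(180,202 \right)} - 48553} - 267 F{\left(-4 \right)}} = \frac{1}{\frac{-25635 + 37766}{148 - 48553} - 267 \frac{2}{-1 - 4}} = \frac{1}{\frac{12131}{-48405} - 267 \frac{2}{-5}} = \frac{1}{12131 \left(- \frac{1}{48405}\right) - 267 \cdot 2 \left(- \frac{1}{5}\right)} = \frac{1}{- \frac{1733}{6915} - - \frac{534}{5}} = \frac{1}{- \frac{1733}{6915} + \frac{534}{5}} = \frac{1}{\frac{736789}{6915}} = \frac{6915}{736789}$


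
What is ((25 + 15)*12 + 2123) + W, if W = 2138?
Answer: 4741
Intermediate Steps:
((25 + 15)*12 + 2123) + W = ((25 + 15)*12 + 2123) + 2138 = (40*12 + 2123) + 2138 = (480 + 2123) + 2138 = 2603 + 2138 = 4741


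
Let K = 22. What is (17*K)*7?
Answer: 2618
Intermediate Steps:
(17*K)*7 = (17*22)*7 = 374*7 = 2618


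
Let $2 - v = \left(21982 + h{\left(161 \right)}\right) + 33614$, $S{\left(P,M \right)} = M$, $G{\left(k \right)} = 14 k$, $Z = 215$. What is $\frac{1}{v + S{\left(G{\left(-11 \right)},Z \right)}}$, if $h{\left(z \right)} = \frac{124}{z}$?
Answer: $- \frac{161}{8916143} \approx -1.8057 \cdot 10^{-5}$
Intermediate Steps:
$v = - \frac{8950758}{161}$ ($v = 2 - \left(\left(21982 + \frac{124}{161}\right) + 33614\right) = 2 - \left(\frac{3539226}{161} + 33614\right) = 2 - \frac{8951080}{161} = - \frac{8950758}{161} \approx -55595.0$)
$\frac{1}{v + S{\left(G{\left(-11 \right)},Z \right)}} = \frac{1}{- \frac{8950758}{161} + 215} = \frac{1}{- \frac{8916143}{161}} = - \frac{161}{8916143}$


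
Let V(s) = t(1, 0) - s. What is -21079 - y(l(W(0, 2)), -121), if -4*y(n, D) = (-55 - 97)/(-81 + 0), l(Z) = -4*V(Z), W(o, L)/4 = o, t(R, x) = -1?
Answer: -1707361/81 ≈ -21079.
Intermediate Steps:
W(o, L) = 4*o
V(s) = -1 - s
l(Z) = 4 + 4*Z (l(Z) = -4*(-1 - Z) = 4 + 4*Z)
y(n, D) = -38/81 (y(n, D) = -(-55 - 97)/(4*(-81 + 0)) = -(-38)/(-81) = -(-38)*(-1)/81 = -¼*152/81 = -38/81)
-21079 - y(l(W(0, 2)), -121) = -21079 - 1*(-38/81) = -21079 + 38/81 = -1707361/81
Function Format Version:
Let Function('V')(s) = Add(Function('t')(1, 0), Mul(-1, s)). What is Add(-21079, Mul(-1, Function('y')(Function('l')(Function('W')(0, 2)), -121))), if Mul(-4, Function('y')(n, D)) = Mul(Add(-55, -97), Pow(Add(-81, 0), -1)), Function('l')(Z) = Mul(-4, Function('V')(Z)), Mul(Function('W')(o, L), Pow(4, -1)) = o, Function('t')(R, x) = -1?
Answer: Rational(-1707361, 81) ≈ -21079.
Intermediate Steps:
Function('W')(o, L) = Mul(4, o)
Function('V')(s) = Add(-1, Mul(-1, s))
Function('l')(Z) = Add(4, Mul(4, Z)) (Function('l')(Z) = Mul(-4, Add(-1, Mul(-1, Z))) = Add(4, Mul(4, Z)))
Function('y')(n, D) = Rational(-38, 81) (Function('y')(n, D) = Mul(Rational(-1, 4), Mul(Add(-55, -97), Pow(Add(-81, 0), -1))) = Mul(Rational(-1, 4), Mul(-152, Pow(-81, -1))) = Mul(Rational(-1, 4), Mul(-152, Rational(-1, 81))) = Mul(Rational(-1, 4), Rational(152, 81)) = Rational(-38, 81))
Add(-21079, Mul(-1, Function('y')(Function('l')(Function('W')(0, 2)), -121))) = Add(-21079, Mul(-1, Rational(-38, 81))) = Add(-21079, Rational(38, 81)) = Rational(-1707361, 81)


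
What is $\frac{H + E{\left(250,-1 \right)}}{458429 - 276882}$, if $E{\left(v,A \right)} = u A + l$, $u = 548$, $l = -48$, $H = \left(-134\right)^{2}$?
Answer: $\frac{17360}{181547} \approx 0.095623$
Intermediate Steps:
$H = 17956$
$E{\left(v,A \right)} = -48 + 548 A$ ($E{\left(v,A \right)} = 548 A - 48 = -48 + 548 A$)
$\frac{H + E{\left(250,-1 \right)}}{458429 - 276882} = \frac{17956 + \left(-48 + 548 \left(-1\right)\right)}{458429 - 276882} = \frac{17956 - 596}{181547} = \left(17956 - 596\right) \frac{1}{181547} = 17360 \cdot \frac{1}{181547} = \frac{17360}{181547}$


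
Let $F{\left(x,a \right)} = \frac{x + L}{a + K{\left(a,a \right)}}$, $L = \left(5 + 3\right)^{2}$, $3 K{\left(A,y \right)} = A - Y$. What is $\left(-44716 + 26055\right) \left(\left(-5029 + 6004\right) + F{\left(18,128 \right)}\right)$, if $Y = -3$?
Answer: $- \frac{9374745231}{515} \approx -1.8203 \cdot 10^{7}$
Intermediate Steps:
$K{\left(A,y \right)} = 1 + \frac{A}{3}$ ($K{\left(A,y \right)} = \frac{A - -3}{3} = \frac{A + 3}{3} = \frac{3 + A}{3} = 1 + \frac{A}{3}$)
$L = 64$ ($L = 8^{2} = 64$)
$F{\left(x,a \right)} = \frac{64 + x}{1 + \frac{4 a}{3}}$ ($F{\left(x,a \right)} = \frac{x + 64}{a + \left(1 + \frac{a}{3}\right)} = \frac{64 + x}{1 + \frac{4 a}{3}}$)
$\left(-44716 + 26055\right) \left(\left(-5029 + 6004\right) + F{\left(18,128 \right)}\right) = \left(-44716 + 26055\right) \left(\left(-5029 + 6004\right) + \frac{3 \left(64 + 18\right)}{3 + 4 \cdot 128}\right) = - 18661 \left(975 + 3 \frac{1}{3 + 512} \cdot 82\right) = - 18661 \left(975 + 3 \cdot \frac{1}{515} \cdot 82\right) = - 18661 \left(975 + \frac{246}{515}\right) = \left(-18661\right) \frac{502371}{515} = - \frac{9374745231}{515}$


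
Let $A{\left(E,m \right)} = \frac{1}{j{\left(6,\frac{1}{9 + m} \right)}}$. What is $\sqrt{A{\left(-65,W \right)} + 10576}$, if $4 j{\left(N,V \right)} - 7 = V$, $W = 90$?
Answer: $\frac{\sqrt{1273514290}}{347} \approx 102.84$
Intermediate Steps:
$j{\left(N,V \right)} = \frac{7}{4} + \frac{V}{4}$
$A{\left(E,m \right)} = \frac{1}{\frac{7}{4} + \frac{1}{4 \left(9 + m\right)}}$
$\sqrt{A{\left(-65,W \right)} + 10576} = \sqrt{\frac{4 \left(9 + 90\right)}{64 + 7 \cdot 90} + 10576} = \sqrt{4 \frac{1}{64 + 630} \cdot 99 + 10576} = \sqrt{4 \cdot \frac{1}{694} \cdot 99 + 10576} = \sqrt{\frac{198}{347} + 10576} = \sqrt{\frac{3670070}{347}} = \frac{\sqrt{1273514290}}{347}$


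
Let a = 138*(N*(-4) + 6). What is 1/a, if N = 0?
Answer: 1/828 ≈ 0.0012077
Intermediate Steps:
a = 828 (a = 138*(0*(-4) + 6) = 138*(0 + 6) = 138*6 = 828)
1/a = 1/828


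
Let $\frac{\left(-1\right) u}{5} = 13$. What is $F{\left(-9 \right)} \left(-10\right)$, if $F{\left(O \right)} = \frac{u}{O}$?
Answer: $- \frac{650}{9} \approx -72.222$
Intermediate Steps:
$u = -65$ ($u = \left(-5\right) 13 = -65$)
$F{\left(O \right)} = - \frac{65}{O}$
$F{\left(-9 \right)} \left(-10\right) = - \frac{65}{-9} \left(-10\right) = \left(-65\right) \left(- \frac{1}{9}\right) \left(-10\right) = \frac{65}{9} \left(-10\right) = - \frac{650}{9}$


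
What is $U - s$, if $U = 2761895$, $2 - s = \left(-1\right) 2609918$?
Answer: $151975$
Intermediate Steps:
$s = 2609920$ ($s = 2 - \left(-1\right) 2609918 = 2 - -2609918 = 2 + 2609918 = 2609920$)
$U - s = 2761895 - 2609920 = 151975$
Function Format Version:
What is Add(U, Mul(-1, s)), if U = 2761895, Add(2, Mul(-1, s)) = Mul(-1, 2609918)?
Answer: 151975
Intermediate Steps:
s = 2609920 (s = Add(2, Mul(-1, Mul(-1, 2609918))) = Add(2, Mul(-1, -2609918)) = Add(2, 2609918) = 2609920)
Add(U, Mul(-1, s)) = Add(2761895, Mul(-1, 2609920)) = Add(2761895, -2609920) = 151975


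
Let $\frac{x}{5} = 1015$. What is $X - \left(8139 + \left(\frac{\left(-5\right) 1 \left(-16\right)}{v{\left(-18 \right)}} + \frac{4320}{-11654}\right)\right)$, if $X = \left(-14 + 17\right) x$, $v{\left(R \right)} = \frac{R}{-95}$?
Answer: $\frac{349487938}{52443} \approx 6664.1$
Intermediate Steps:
$x = 5075$ ($x = 5 \cdot 1015 = 5075$)
$v{\left(R \right)} = - \frac{R}{95}$ ($v{\left(R \right)} = R \left(- \frac{1}{95}\right) = - \frac{R}{95}$)
$X = 15225$ ($X = \left(-14 + 17\right) 5075 = 3 \cdot 5075 = 15225$)
$X - \left(8139 + \left(\frac{\left(-5\right) 1 \left(-16\right)}{v{\left(-18 \right)}} + \frac{4320}{-11654}\right)\right) = 15225 - \left(8139 + \left(\frac{\left(-5\right) 1 \left(-16\right)}{\left(- \frac{1}{95}\right) \left(-18\right)} + \frac{4320}{-11654}\right)\right) = 15225 - \left(8139 + \left(\frac{\left(-5\right) \left(-16\right)}{\frac{18}{95}} + 4320 \left(- \frac{1}{11654}\right)\right)\right) = 15225 - \left(8139 + \left(80 \cdot \frac{95}{18} - \frac{2160}{5827}\right)\right) = 15225 - \left(8139 + \left(\frac{3800}{9} - \frac{2160}{5827}\right)\right) = 15225 - \left(8139 + \frac{22123160}{52443}\right) = 15225 - \frac{448956737}{52443} = \frac{349487938}{52443}$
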